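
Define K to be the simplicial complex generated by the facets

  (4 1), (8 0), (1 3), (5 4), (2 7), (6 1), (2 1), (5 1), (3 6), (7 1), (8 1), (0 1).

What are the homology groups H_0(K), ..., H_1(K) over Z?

K has 9 vertices, 12 edges.
rank ∂_0 = 0, rank ∂_1 = 8 ⇒ b_0 = 9 − 0 − 8 = 1; all invariant factors of ∂_1 are 1 so no torsion. So H_0 ≅ Z.
rank ∂_1 = 8, rank ∂_2 = 0 ⇒ b_1 = 12 − 8 − 0 = 4. So H_1 ≅ Z^4.

H_0 ≅ Z,  H_1 ≅ Z^4.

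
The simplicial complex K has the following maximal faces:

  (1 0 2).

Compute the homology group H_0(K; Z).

H_0 = Z.

We work with the vertex ordering 0 < 1 < 2. The simplices of K, each written with vertices in increasing order, are:

  0-simplices (3): [0], [1], [2]
  1-simplices (3): [0,1], [0,2], [1,2]
  2-simplices (1): [0,1,2]

so the chain groups are C_0 ≅ Z^3, C_1 ≅ Z^3, C_2 ≅ Z^1.

The boundary map ∂_1: C_1 → C_0 is given by ∂[p,q] = [q] − [p].
The 3×3 boundary matrix has rank 2 and Smith normal form diag(1,1).

Boundary ∂_2: C_2 → C_1 maps a triangle to the signed sum of its edges. For instance
  ∂[0,1,2] = [1,2] − [0,2] + [0,1].
As a 3×1 matrix over Z this has rank 1, with invariant factors (1).

Now H_k = ker ∂_k / im ∂_{k+1}, so:

  H_0: rank C_0 − rank ∂_1 = 3 − 2 = 1, and the invariant factors of ∂_1 are all 1, so H_0 = Z.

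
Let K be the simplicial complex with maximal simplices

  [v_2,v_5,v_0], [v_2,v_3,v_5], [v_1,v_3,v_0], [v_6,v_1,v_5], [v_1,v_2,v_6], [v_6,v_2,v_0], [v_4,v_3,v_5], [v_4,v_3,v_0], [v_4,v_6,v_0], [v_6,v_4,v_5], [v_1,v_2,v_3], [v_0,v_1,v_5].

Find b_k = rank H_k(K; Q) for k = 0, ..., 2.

Fix the vertex order v_0 < v_1 < v_2 < v_3 < v_4 < v_5 < v_6 and write every simplex with vertices in increasing order. Then dim K = 2 and the simplices of K are:

  0-simplices (7): [v_0], [v_1], [v_2], [v_3], [v_4], [v_5], [v_6]
  1-simplices (18): (18 of them)
  2-simplices (12): (12 of them)

so the chain groups are C_0 ≅ Z^7, C_1 ≅ Z^18, C_2 ≅ Z^12.

∂_1: C_1 → C_0 maps an edge to its endpoints' difference, ∂[p,q] = q − p. For instance
  ∂[v_3,v_4] = [v_4] − [v_3].
This gives a 7×18 integer matrix of rank 6; reducing to Smith normal form yields diagonal entries (1,1,1,1,1,1).

Boundary ∂_2: C_2 → C_1 sends each 2-simplex [p,q,r] to [q,r] − [p,r] + [p,q]. For instance
  ∂[v_4,v_5,v_6] = [v_5,v_6] − [v_4,v_6] + [v_4,v_5],
  ∂[v_1,v_2,v_3] = [v_2,v_3] − [v_1,v_3] + [v_1,v_2].
The 18×12 boundary matrix has rank 12 and Smith normal form diag(1,1,1,1,1,1,1,1,1,1,1,2).

From H_k ≅ ker(∂_k) / im(∂_{k+1}) we obtain:

  H_0: rank C_0 − rank ∂_1 = 7 − 6 = 1, and the invariant factors of ∂_1 are all 1, so H_0 = Z.
  H_1: rank ker ∂_1 − rank ∂_2 = (18 − 6) − 12 = 0, and ∂_2 has invariant factor 2 > 1, so H_1 = Z/2.
  H_2: rank ker ∂_2 − rank ∂_3 = (12 − 12) − 0 = 0, and there is no ∂_3, so H_2 = 0.

As a check, the Euler characteristic is 7 − 18 + 12 = 1, which agrees with 1 − 0 + 0 = 1.

Hence the Betti numbers are b_0 = 1, b_1 = 0, b_2 = 0.

b_0 = 1, b_1 = 0, b_2 = 0.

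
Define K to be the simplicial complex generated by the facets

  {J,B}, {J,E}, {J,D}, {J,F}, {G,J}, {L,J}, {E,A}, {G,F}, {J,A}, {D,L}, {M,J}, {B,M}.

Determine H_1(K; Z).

H_1 = Z^4.

Take the total order A < B < D < E < F < G < J < L < M on the vertex set. Then K (dimension 1) consists of the simplices:

  0-simplices (9): A, B, D, E, F, G, J, L, M
  1-simplices (12): AE, AJ, BJ, BM, DJ, DL, EJ, FG, FJ, GJ, JL, JM

so the chain groups are C_0 ≅ Z^9, C_1 ≅ Z^12.

Boundary ∂_1: C_1 → C_0 is given by ∂[p,q] = [q] − [p].
This gives a 9×12 integer matrix of rank 8; reducing to Smith normal form yields diagonal entries (1,1,1,1,1,1,1,1).

Reading off H_k = ker ∂_k / im ∂_{k+1}:

  H_1: rank ker ∂_1 − rank ∂_2 = (12 − 8) − 0 = 4, and there is no ∂_2, so H_1 ≅ Z^4.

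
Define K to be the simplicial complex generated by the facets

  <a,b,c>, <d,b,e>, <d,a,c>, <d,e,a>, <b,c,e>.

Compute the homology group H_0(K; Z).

Take the total order a < b < c < d < e on the vertex set. Then K (dimension 2) consists of the simplices:

  0-simplices (5): a, b, c, d, e
  1-simplices (10): ab, ac, ad, ae, bc, bd, be, cd, ce, de
  2-simplices (5): abc, acd, ade, bce, bde

giving chain groups C_0 ≅ Z^5, C_1 ≅ Z^10, C_2 ≅ Z^5.

The boundary map ∂_1: C_1 → C_0 sends each edge [p,q] (with p < q) to q − p.
The resulting 5×10 matrix has rank 4, and its Smith normal form has invariant factors (1,1,1,1).

∂_2: C_2 → C_1 acts by ∂[p,q,r] = [q,r] − [p,r] + [p,q]. For instance
  ∂abc = bc − ac + ab,
  ∂ade = de − ae + ad.
This gives a 10×5 integer matrix of rank 5; reducing to Smith normal form yields diagonal entries (1,1,1,1,1).

Now H_k = ker ∂_k / im ∂_{k+1}, so:

  H_0: rank C_0 − rank ∂_1 = 5 − 4 = 1, and the invariant factors of ∂_1 are all 1, so H_0 = Z.

H_0 ≅ Z.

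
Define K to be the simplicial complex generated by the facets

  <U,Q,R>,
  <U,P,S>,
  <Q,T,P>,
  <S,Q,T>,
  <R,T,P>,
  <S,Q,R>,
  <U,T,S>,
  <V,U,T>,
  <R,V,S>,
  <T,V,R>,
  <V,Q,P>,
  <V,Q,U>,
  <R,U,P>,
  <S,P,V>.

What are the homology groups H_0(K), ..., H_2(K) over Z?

Order the vertices as P < Q < R < S < T < U < V. Listing each simplex with vertices in this order, K has dimension 2 with simplices:

  0-simplices (7): P, Q, R, S, T, U, V
  1-simplices (21): PQ, PR, PS, PT, PU, PV, QR, QS, QT, QU, QV, RS, RT, RU, RV, ST, SU, SV, TU, TV, UV
  2-simplices (14): PQT, PQV, PRT, PRU, PSU, PSV, QRS, QRU, QST, QUV, RSV, RTV, STU, TUV

Hence C_0 ≅ Z^7, C_1 ≅ Z^21, C_2 ≅ Z^14.

The boundary map ∂_1: C_1 → C_0 maps an edge to its endpoints' difference, ∂[p,q] = q − p. For instance
  ∂QS = S − Q.
As a 7×21 matrix over Z this has rank 6, with invariant factors (1,1,1,1,1,1).

∂_2: C_2 → C_1 sends each 2-simplex [p,q,r] to [q,r] − [p,r] + [p,q]. For instance
  ∂PRT = RT − PT + PR,
  ∂TUV = UV − TV + TU.
The resulting 21×14 matrix has rank 13, and its Smith normal form has invariant factors (1,1,1,1,1,1,1,1,1,1,1,1,1).

From H_k ≅ ker(∂_k) / im(∂_{k+1}) we obtain:

  H_0: rank C_0 − rank ∂_1 = 7 − 6 = 1, and the invariant factors of ∂_1 are all 1, so H_0 ≅ Z.
  H_1: rank ker ∂_1 − rank ∂_2 = (21 − 6) − 13 = 2, and the invariant factors of ∂_2 are all 1, so H_1 ≅ Z^2.
  H_2: rank ker ∂_2 − rank ∂_3 = (14 − 13) − 0 = 1, and there is no ∂_3, so H_2 ≅ Z.

As a check, the Euler characteristic is 7 − 21 + 14 = 0, which agrees with 1 − 2 + 1 = 0.
(K is a triangulation of the torus T^2.)

H_0 ≅ Z,  H_1 ≅ Z^2,  H_2 ≅ Z.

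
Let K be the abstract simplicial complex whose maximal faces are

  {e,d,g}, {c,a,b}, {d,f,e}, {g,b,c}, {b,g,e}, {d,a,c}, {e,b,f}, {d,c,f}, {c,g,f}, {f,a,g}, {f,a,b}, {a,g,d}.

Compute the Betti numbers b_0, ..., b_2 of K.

We work with the vertex ordering a < b < c < d < e < f < g. The simplices of K, each written with vertices in increasing order, are:

  0-simplices (7): a, b, c, d, e, f, g
  1-simplices (18): ab, ac, ad, af, ag, bc, be, bf, bg, cd, cf, cg, de, df, dg, ef, eg, fg
  2-simplices (12): abc, abf, acd, adg, afg, bcg, bef, beg, cdf, cfg, def, deg

so the chain groups are C_0 ≅ Z^7, C_1 ≅ Z^18, C_2 ≅ Z^12.

∂_1: C_1 → C_0 is given by ∂[p,q] = [q] − [p]. For instance
  ∂ab = b − a.
As a 7×18 matrix over Z this has rank 6, with invariant factors (1,1,1,1,1,1).

The boundary map ∂_2: C_2 → C_1 sends each 2-simplex [p,q,r] to [q,r] − [p,r] + [p,q]. For instance
  ∂adg = dg − ag + ad,
  ∂deg = eg − dg + de.
The resulting 18×12 matrix has rank 12, and its Smith normal form has invariant factors (1,1,1,1,1,1,1,1,1,1,1,2).

Computing H_k = (kernel of ∂_k) / (image of ∂_{k+1}):

  H_0: rank C_0 − rank ∂_1 = 7 − 6 = 1, and the invariant factors of ∂_1 are all 1, so H_0 ≅ Z.
  H_1: rank ker ∂_1 − rank ∂_2 = (18 − 6) − 12 = 0, and ∂_2 has invariant factor 2 > 1, so H_1 ≅ Z/2.
  H_2: rank ker ∂_2 − rank ∂_3 = (12 − 12) − 0 = 0, and there is no ∂_3, so H_2 ≅ 0.

Hence the Betti numbers are b_0 = 1, b_1 = 0, b_2 = 0.

b_0 = 1, b_1 = 0, b_2 = 0.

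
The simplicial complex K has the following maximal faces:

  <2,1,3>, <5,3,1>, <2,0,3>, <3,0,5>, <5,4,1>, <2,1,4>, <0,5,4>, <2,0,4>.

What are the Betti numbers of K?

Order the vertices as 0 < 1 < 2 < 3 < 4 < 5. Listing each simplex with vertices in this order, K has dimension 2 with simplices:

  0-simplices (6): [0], [1], [2], [3], [4], [5]
  1-simplices (12): [0,2], [0,3], [0,4], [0,5], [1,2], [1,3], [1,4], [1,5], [2,3], [2,4], [3,5], [4,5]
  2-simplices (8): [0,2,3], [0,2,4], [0,3,5], [0,4,5], [1,2,3], [1,2,4], [1,3,5], [1,4,5]

so the chain groups are C_0 ≅ Z^6, C_1 ≅ Z^12, C_2 ≅ Z^8.

The boundary map ∂_1: C_1 → C_0 maps an edge to its endpoints' difference, ∂[p,q] = q − p.
This gives a 6×12 integer matrix of rank 5; reducing to Smith normal form yields diagonal entries (1,1,1,1,1).

∂_2: C_2 → C_1 acts by ∂[p,q,r] = [q,r] − [p,r] + [p,q]. For instance
  ∂[0,3,5] = [3,5] − [0,5] + [0,3],
  ∂[0,2,3] = [2,3] − [0,3] + [0,2].
As a 12×8 matrix over Z this has rank 7, with invariant factors (1,1,1,1,1,1,1).

Reading off H_k = ker ∂_k / im ∂_{k+1}:

  H_0: rank C_0 − rank ∂_1 = 6 − 5 = 1, and the invariant factors of ∂_1 are all 1, so H_0 ≅ Z.
  H_1: rank ker ∂_1 − rank ∂_2 = (12 − 5) − 7 = 0, and the invariant factors of ∂_2 are all 1, so H_1 ≅ 0.
  H_2: rank ker ∂_2 − rank ∂_3 = (8 − 7) − 0 = 1, and there is no ∂_3, so H_2 ≅ Z.

As a check, the Euler characteristic is 6 − 12 + 8 = 2, which agrees with 1 − 0 + 1 = 2.

Hence the Betti numbers are b_0 = 1, b_1 = 0, b_2 = 1.

b_0 = 1, b_1 = 0, b_2 = 1.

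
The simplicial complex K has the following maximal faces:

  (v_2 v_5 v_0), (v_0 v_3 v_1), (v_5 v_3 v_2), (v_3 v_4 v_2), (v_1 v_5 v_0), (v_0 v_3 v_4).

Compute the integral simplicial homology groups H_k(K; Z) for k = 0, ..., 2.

Take the total order v_0 < v_1 < v_2 < v_3 < v_4 < v_5 on the vertex set. Then K (dimension 2) consists of the simplices:

  0-simplices (6): [v_0], [v_1], [v_2], [v_3], [v_4], [v_5]
  1-simplices (12): [v_0,v_1], [v_0,v_2], [v_0,v_3], [v_0,v_4], [v_0,v_5], [v_1,v_3], [v_1,v_5], [v_2,v_3], [v_2,v_4], [v_2,v_5], [v_3,v_4], [v_3,v_5]
  2-simplices (6): [v_0,v_1,v_3], [v_0,v_1,v_5], [v_0,v_2,v_5], [v_0,v_3,v_4], [v_2,v_3,v_4], [v_2,v_3,v_5]

Hence C_0 ≅ Z^6, C_1 ≅ Z^12, C_2 ≅ Z^6.

Boundary ∂_1: C_1 → C_0 sends each edge [p,q] (with p < q) to q − p.
The 6×12 boundary matrix has rank 5 and Smith normal form diag(1,1,1,1,1).

∂_2: C_2 → C_1 maps a triangle to the signed sum of its edges. For instance
  ∂[v_2,v_3,v_5] = [v_3,v_5] − [v_2,v_5] + [v_2,v_3],
  ∂[v_0,v_1,v_3] = [v_1,v_3] − [v_0,v_3] + [v_0,v_1].
This gives a 12×6 integer matrix of rank 6; reducing to Smith normal form yields diagonal entries (1,1,1,1,1,1).

Reading off H_k = ker ∂_k / im ∂_{k+1}:

  H_0: rank C_0 − rank ∂_1 = 6 − 5 = 1, and the invariant factors of ∂_1 are all 1, so H_0 = Z.
  H_1: rank ker ∂_1 − rank ∂_2 = (12 − 5) − 6 = 1, and the invariant factors of ∂_2 are all 1, so H_1 = Z.
  H_2: rank ker ∂_2 − rank ∂_3 = (6 − 6) − 0 = 0, and there is no ∂_3, so H_2 = 0.

H_0 = Z,  H_1 = Z,  H_2 = 0.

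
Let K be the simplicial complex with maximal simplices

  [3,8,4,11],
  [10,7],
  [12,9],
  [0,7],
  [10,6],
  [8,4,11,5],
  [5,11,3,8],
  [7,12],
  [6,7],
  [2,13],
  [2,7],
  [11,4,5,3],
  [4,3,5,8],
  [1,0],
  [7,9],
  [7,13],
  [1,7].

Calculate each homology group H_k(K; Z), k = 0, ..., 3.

Take the total order 0 < 1 < 2 < 3 < 4 < 5 < 6 < 7 < 8 < 9 < 10 < 11 < 12 < 13 on the vertex set. Then K (dimension 3) consists of the simplices:

  0-simplices (14): [0], [1], [2], [3], [4], [5], [6], [7], [8], [9], [10], [11], [12], [13]
  1-simplices (22): (22 of them)
  2-simplices (10): [3,4,5], [3,4,8], [3,4,11], [3,5,8], [3,5,11], [3,8,11], [4,5,8], [4,5,11], [4,8,11], [5,8,11]
  3-simplices (5): [3,4,5,8], [3,4,5,11], [3,4,8,11], [3,5,8,11], [4,5,8,11]

Hence C_0 ≅ Z^14, C_1 ≅ Z^22, C_2 ≅ Z^10, C_3 ≅ Z^5.

∂_1: C_1 → C_0 sends each edge [p,q] (with p < q) to q − p. For instance
  ∂[3,4] = [4] − [3].
The resulting 14×22 matrix has rank 12, and its Smith normal form has invariant factors (1,1,1,1,1,1,1,1,1,1,1,1).

Boundary ∂_2: C_2 → C_1 maps a triangle to the signed sum of its edges. For instance
  ∂[3,8,11] = [8,11] − [3,11] + [3,8],
  ∂[3,4,11] = [4,11] − [3,11] + [3,4].
As a 22×10 matrix over Z this has rank 6, with invariant factors (1,1,1,1,1,1).

The boundary map ∂_3: C_3 → C_2 sends each 3-simplex σ to the alternating sum Σ_i (−1)^i (σ with its i-th vertex removed). For instance
  ∂[3,4,5,11] = [4,5,11] − [3,5,11] + [3,4,11] − [3,4,5],
  ∂[3,5,8,11] = [5,8,11] − [3,8,11] + [3,5,11] − [3,5,8].
As a 10×5 matrix over Z this has rank 4, with invariant factors (1,1,1,1).

Computing H_k = (kernel of ∂_k) / (image of ∂_{k+1}):

  H_0: rank C_0 − rank ∂_1 = 14 − 12 = 2, and the invariant factors of ∂_1 are all 1, so H_0 = Z^2.
  H_1: rank ker ∂_1 − rank ∂_2 = (22 − 12) − 6 = 4, and the invariant factors of ∂_2 are all 1, so H_1 = Z^4.
  H_2: rank ker ∂_2 − rank ∂_3 = (10 − 6) − 4 = 0, and the invariant factors of ∂_3 are all 1, so H_2 = 0.
  H_3: rank ker ∂_3 − rank ∂_4 = (5 − 4) − 0 = 1, and there is no ∂_4, so H_3 = Z.

(K is a triangulation of the disjoint union of the 3-sphere S^3 and a wedge of 4 circles.)

H_0 = Z^2,  H_1 = Z^4,  H_2 = 0,  H_3 = Z.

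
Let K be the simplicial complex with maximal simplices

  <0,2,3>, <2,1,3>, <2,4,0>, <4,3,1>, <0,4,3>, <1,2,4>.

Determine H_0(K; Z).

Fix the vertex order 0 < 1 < 2 < 3 < 4 and write every simplex with vertices in increasing order. Then dim K = 2 and the simplices of K are:

  0-simplices (5): [0], [1], [2], [3], [4]
  1-simplices (9): [0,2], [0,3], [0,4], [1,2], [1,3], [1,4], [2,3], [2,4], [3,4]
  2-simplices (6): [0,2,3], [0,2,4], [0,3,4], [1,2,3], [1,2,4], [1,3,4]

Hence C_0 ≅ Z^5, C_1 ≅ Z^9, C_2 ≅ Z^6.

∂_1: C_1 → C_0 is given by ∂[p,q] = [q] − [p]. For instance
  ∂[2,3] = [3] − [2].
The resulting 5×9 matrix has rank 4, and its Smith normal form has invariant factors (1,1,1,1).

∂_2: C_2 → C_1 maps a triangle to the signed sum of its edges. For instance
  ∂[1,2,3] = [2,3] − [1,3] + [1,2],
  ∂[1,2,4] = [2,4] − [1,4] + [1,2].
The resulting 9×6 matrix has rank 5, and its Smith normal form has invariant factors (1,1,1,1,1).

Computing H_k = (kernel of ∂_k) / (image of ∂_{k+1}):

  H_0: rank C_0 − rank ∂_1 = 5 − 4 = 1, and the invariant factors of ∂_1 are all 1, so H_0 = Z.

H_0 = Z.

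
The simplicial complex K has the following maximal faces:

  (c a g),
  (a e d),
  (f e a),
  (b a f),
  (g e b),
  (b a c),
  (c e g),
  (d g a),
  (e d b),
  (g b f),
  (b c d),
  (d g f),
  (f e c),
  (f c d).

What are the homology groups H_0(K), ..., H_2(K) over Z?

H_0 ≅ Z,  H_1 ≅ Z^2,  H_2 ≅ Z.

Take the total order a < b < c < d < e < f < g on the vertex set. Then K (dimension 2) consists of the simplices:

  0-simplices (7): a, b, c, d, e, f, g
  1-simplices (21): ab, ac, ad, ae, af, ag, bc, bd, be, bf, bg, cd, ce, cf, cg, de, df, dg, ef, eg, fg
  2-simplices (14): abc, abf, acg, ade, adg, aef, bcd, bde, beg, bfg, cdf, cef, ceg, dfg

giving chain groups C_0 ≅ Z^7, C_1 ≅ Z^21, C_2 ≅ Z^14.

Boundary ∂_1: C_1 → C_0 maps an edge to its endpoints' difference, ∂[p,q] = q − p.
The 7×21 boundary matrix has rank 6 and Smith normal form diag(1,1,1,1,1,1).

The boundary map ∂_2: C_2 → C_1 acts by ∂[p,q,r] = [q,r] − [p,r] + [p,q]. For instance
  ∂ade = de − ae + ad,
  ∂bfg = fg − bg + bf.
As a 21×14 matrix over Z this has rank 13, with invariant factors (1,1,1,1,1,1,1,1,1,1,1,1,1).

From H_k ≅ ker(∂_k) / im(∂_{k+1}) we obtain:

  H_0: rank C_0 − rank ∂_1 = 7 − 6 = 1, and the invariant factors of ∂_1 are all 1, so H_0 = Z.
  H_1: rank ker ∂_1 − rank ∂_2 = (21 − 6) − 13 = 2, and the invariant factors of ∂_2 are all 1, so H_1 = Z^2.
  H_2: rank ker ∂_2 − rank ∂_3 = (14 − 13) − 0 = 1, and there is no ∂_3, so H_2 = Z.

As a check, the Euler characteristic is 7 − 21 + 14 = 0, which agrees with 1 − 2 + 1 = 0.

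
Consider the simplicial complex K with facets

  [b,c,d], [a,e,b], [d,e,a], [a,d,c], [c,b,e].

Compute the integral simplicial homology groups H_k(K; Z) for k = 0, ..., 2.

H_0 ≅ Z,  H_1 ≅ Z,  H_2 = 0.

Order the vertices as a < b < c < d < e. Listing each simplex with vertices in this order, K has dimension 2 with simplices:

  0-simplices (5): a, b, c, d, e
  1-simplices (10): ab, ac, ad, ae, bc, bd, be, cd, ce, de
  2-simplices (5): abe, acd, ade, bcd, bce

Hence C_0 ≅ Z^5, C_1 ≅ Z^10, C_2 ≅ Z^5.

Boundary ∂_1: C_1 → C_0 maps an edge to its endpoints' difference, ∂[p,q] = q − p.
As a 5×10 matrix over Z this has rank 4, with invariant factors (1,1,1,1).

Boundary ∂_2: C_2 → C_1 acts by ∂[p,q,r] = [q,r] − [p,r] + [p,q]. For instance
  ∂bcd = cd − bd + bc,
  ∂ade = de − ae + ad.
As a 10×5 matrix over Z this has rank 5, with invariant factors (1,1,1,1,1).

Now H_k = ker ∂_k / im ∂_{k+1}, so:

  H_0: rank C_0 − rank ∂_1 = 5 − 4 = 1, and the invariant factors of ∂_1 are all 1, so H_0 ≅ Z.
  H_1: rank ker ∂_1 − rank ∂_2 = (10 − 4) − 5 = 1, and the invariant factors of ∂_2 are all 1, so H_1 ≅ Z.
  H_2: rank ker ∂_2 − rank ∂_3 = (5 − 5) − 0 = 0, and there is no ∂_3, so H_2 ≅ 0.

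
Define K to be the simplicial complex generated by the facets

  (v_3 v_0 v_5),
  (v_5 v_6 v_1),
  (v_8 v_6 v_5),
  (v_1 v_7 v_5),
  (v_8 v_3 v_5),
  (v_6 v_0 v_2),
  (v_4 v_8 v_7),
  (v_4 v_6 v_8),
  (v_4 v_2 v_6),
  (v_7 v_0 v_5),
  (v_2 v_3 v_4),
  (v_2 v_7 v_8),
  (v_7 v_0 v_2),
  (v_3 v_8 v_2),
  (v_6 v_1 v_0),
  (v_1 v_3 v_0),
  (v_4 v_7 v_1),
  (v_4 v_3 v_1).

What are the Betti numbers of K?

We work with the vertex ordering v_0 < v_1 < v_2 < v_3 < v_4 < v_5 < v_6 < v_7 < v_8. The simplices of K, each written with vertices in increasing order, are:

  0-simplices (9): [v_0], [v_1], [v_2], [v_3], [v_4], [v_5], [v_6], [v_7], [v_8]
  1-simplices (27): (27 of them)
  2-simplices (18): (18 of them)

so the chain groups are C_0 ≅ Z^9, C_1 ≅ Z^27, C_2 ≅ Z^18.

Boundary ∂_1: C_1 → C_0 is given by ∂[p,q] = [q] − [p]. For instance
  ∂[v_1,v_7] = [v_7] − [v_1].
As a 9×27 matrix over Z this has rank 8, with invariant factors (1,1,1,1,1,1,1,1).

The boundary map ∂_2: C_2 → C_1 acts by ∂[p,q,r] = [q,r] − [p,r] + [p,q]. For instance
  ∂[v_4,v_7,v_8] = [v_7,v_8] − [v_4,v_8] + [v_4,v_7],
  ∂[v_0,v_1,v_6] = [v_1,v_6] − [v_0,v_6] + [v_0,v_1].
This gives a 27×18 integer matrix of rank 18; reducing to Smith normal form yields diagonal entries (1,1,1,1,1,1,1,1,1,1,1,1,1,1,1,1,1,2).

Computing H_k = (kernel of ∂_k) / (image of ∂_{k+1}):

  H_0: rank C_0 − rank ∂_1 = 9 − 8 = 1, and the invariant factors of ∂_1 are all 1, so H_0 = Z.
  H_1: rank ker ∂_1 − rank ∂_2 = (27 − 8) − 18 = 1, and ∂_2 has invariant factor 2 > 1, so H_1 = Z ⊕ Z/2.
  H_2: rank ker ∂_2 − rank ∂_3 = (18 − 18) − 0 = 0, and there is no ∂_3, so H_2 = 0.

As a check, the Euler characteristic is 9 − 27 + 18 = 0, which agrees with 1 − 1 + 0 = 0.
(K is a triangulation of the Klein bottle.)

Hence the Betti numbers are b_0 = 1, b_1 = 1, b_2 = 0.

b_0 = 1, b_1 = 1, b_2 = 0.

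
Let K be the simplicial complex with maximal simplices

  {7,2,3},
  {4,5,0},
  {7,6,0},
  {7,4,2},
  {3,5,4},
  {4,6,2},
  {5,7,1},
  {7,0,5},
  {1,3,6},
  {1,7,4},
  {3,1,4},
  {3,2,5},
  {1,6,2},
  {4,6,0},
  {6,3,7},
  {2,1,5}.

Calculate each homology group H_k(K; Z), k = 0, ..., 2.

H_0 = Z,  H_1 = Z^2,  H_2 = Z.

K has 8 vertices, 24 edges, 16 triangles.
rank ∂_0 = 0, rank ∂_1 = 7 ⇒ b_0 = 8 − 0 − 7 = 1; all invariant factors of ∂_1 are 1 so no torsion. So H_0 ≅ Z.
rank ∂_1 = 7, rank ∂_2 = 15 ⇒ b_1 = 24 − 7 − 15 = 2; all invariant factors of ∂_2 are 1 so no torsion. So H_1 ≅ Z^2.
rank ∂_2 = 15, rank ∂_3 = 0 ⇒ b_2 = 16 − 15 − 0 = 1. So H_2 ≅ Z.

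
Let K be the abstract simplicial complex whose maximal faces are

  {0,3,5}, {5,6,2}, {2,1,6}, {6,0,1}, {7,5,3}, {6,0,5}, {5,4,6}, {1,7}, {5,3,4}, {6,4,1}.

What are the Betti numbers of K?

b_0 = 1, b_1 = 1, b_2 = 0.

Fix the vertex order 0 < 1 < 2 < 3 < 4 < 5 < 6 < 7 and write every simplex with vertices in increasing order. Then dim K = 2 and the simplices of K are:

  0-simplices (8): [0], [1], [2], [3], [4], [5], [6], [7]
  1-simplices (17): [0,1], [0,3], [0,5], [0,6], [1,2], [1,4], [1,6], [1,7], [2,5], [2,6], [3,4], [3,5], [3,7], [4,5], [4,6], [5,6], [5,7]
  2-simplices (9): [0,1,6], [0,3,5], [0,5,6], [1,2,6], [1,4,6], [2,5,6], [3,4,5], [3,5,7], [4,5,6]

giving chain groups C_0 ≅ Z^8, C_1 ≅ Z^17, C_2 ≅ Z^9.

Boundary ∂_1: C_1 → C_0 maps an edge to its endpoints' difference, ∂[p,q] = q − p.
The resulting 8×17 matrix has rank 7, and its Smith normal form has invariant factors (1,1,1,1,1,1,1).

Boundary ∂_2: C_2 → C_1 acts by ∂[p,q,r] = [q,r] − [p,r] + [p,q]. For instance
  ∂[0,5,6] = [5,6] − [0,6] + [0,5],
  ∂[0,3,5] = [3,5] − [0,5] + [0,3].
The resulting 17×9 matrix has rank 9, and its Smith normal form has invariant factors (1,1,1,1,1,1,1,1,1).

From H_k ≅ ker(∂_k) / im(∂_{k+1}) we obtain:

  H_0: rank C_0 − rank ∂_1 = 8 − 7 = 1, and the invariant factors of ∂_1 are all 1, so H_0 ≅ Z.
  H_1: rank ker ∂_1 − rank ∂_2 = (17 − 7) − 9 = 1, and the invariant factors of ∂_2 are all 1, so H_1 ≅ Z.
  H_2: rank ker ∂_2 − rank ∂_3 = (9 − 9) − 0 = 0, and there is no ∂_3, so H_2 ≅ 0.

Hence the Betti numbers are b_0 = 1, b_1 = 1, b_2 = 0.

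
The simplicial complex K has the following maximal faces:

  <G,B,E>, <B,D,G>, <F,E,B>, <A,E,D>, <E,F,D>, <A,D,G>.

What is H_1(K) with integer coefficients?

H_1 = Z.

K has 6 vertices, 12 edges, 6 triangles.
rank ∂_1 = 5, rank ∂_2 = 6 ⇒ b_1 = 12 − 5 − 6 = 1; all invariant factors of ∂_2 are 1 so no torsion. So H_1 ≅ Z.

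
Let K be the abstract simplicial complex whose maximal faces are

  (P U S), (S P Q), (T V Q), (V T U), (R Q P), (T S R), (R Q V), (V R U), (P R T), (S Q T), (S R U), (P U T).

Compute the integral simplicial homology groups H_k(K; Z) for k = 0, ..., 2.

H_0 ≅ Z,  H_1 ≅ Z/2,  H_2 = 0.

Fix the vertex order P < Q < R < S < T < U < V and write every simplex with vertices in increasing order. Then dim K = 2 and the simplices of K are:

  0-simplices (7): P, Q, R, S, T, U, V
  1-simplices (18): PQ, PR, PS, PT, PU, QR, QS, QT, QV, RS, RT, RU, RV, ST, SU, TU, TV, UV
  2-simplices (12): PQR, PQS, PRT, PSU, PTU, QRV, QST, QTV, RST, RSU, RUV, TUV

Hence C_0 ≅ Z^7, C_1 ≅ Z^18, C_2 ≅ Z^12.

The boundary map ∂_1: C_1 → C_0 maps an edge to its endpoints' difference, ∂[p,q] = q − p. For instance
  ∂SU = U − S.
As a 7×18 matrix over Z this has rank 6, with invariant factors (1,1,1,1,1,1).

∂_2: C_2 → C_1 sends each 2-simplex [p,q,r] to [q,r] − [p,r] + [p,q]. For instance
  ∂TUV = UV − TV + TU,
  ∂PTU = TU − PU + PT.
This gives a 18×12 integer matrix of rank 12; reducing to Smith normal form yields diagonal entries (1,1,1,1,1,1,1,1,1,1,1,2).

From H_k ≅ ker(∂_k) / im(∂_{k+1}) we obtain:

  H_0: rank C_0 − rank ∂_1 = 7 − 6 = 1, and the invariant factors of ∂_1 are all 1, so H_0 = Z.
  H_1: rank ker ∂_1 − rank ∂_2 = (18 − 6) − 12 = 0, and ∂_2 has invariant factor 2 > 1, so H_1 = Z/2.
  H_2: rank ker ∂_2 − rank ∂_3 = (12 − 12) − 0 = 0, and there is no ∂_3, so H_2 = 0.

As a check, the Euler characteristic is 7 − 18 + 12 = 1, which agrees with 1 − 0 + 0 = 1.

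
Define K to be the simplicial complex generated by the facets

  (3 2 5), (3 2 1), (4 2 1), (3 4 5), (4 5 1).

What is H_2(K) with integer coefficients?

Order the vertices as 1 < 2 < 3 < 4 < 5. Listing each simplex with vertices in this order, K has dimension 2 with simplices:

  0-simplices (5): [1], [2], [3], [4], [5]
  1-simplices (10): [1,2], [1,3], [1,4], [1,5], [2,3], [2,4], [2,5], [3,4], [3,5], [4,5]
  2-simplices (5): [1,2,3], [1,2,4], [1,4,5], [2,3,5], [3,4,5]

so the chain groups are C_0 ≅ Z^5, C_1 ≅ Z^10, C_2 ≅ Z^5.

Boundary ∂_1: C_1 → C_0 sends each edge [p,q] (with p < q) to q − p.
This gives a 5×10 integer matrix of rank 4; reducing to Smith normal form yields diagonal entries (1,1,1,1).

∂_2: C_2 → C_1 maps a triangle to the signed sum of its edges. For instance
  ∂[1,2,3] = [2,3] − [1,3] + [1,2],
  ∂[1,2,4] = [2,4] − [1,4] + [1,2].
The resulting 10×5 matrix has rank 5, and its Smith normal form has invariant factors (1,1,1,1,1).

Reading off H_k = ker ∂_k / im ∂_{k+1}:

  H_2: rank ker ∂_2 − rank ∂_3 = (5 − 5) − 0 = 0, and there is no ∂_3, so H_2 = 0.

(K is a triangulation of the Möbius band.)

H_2 ≅ 0.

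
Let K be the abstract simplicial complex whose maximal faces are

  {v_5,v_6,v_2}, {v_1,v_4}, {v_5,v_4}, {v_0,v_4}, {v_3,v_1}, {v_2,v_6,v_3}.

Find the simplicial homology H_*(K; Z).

Order the vertices as v_0 < v_1 < v_2 < v_3 < v_4 < v_5 < v_6. Listing each simplex with vertices in this order, K has dimension 2 with simplices:

  0-simplices (7): [v_0], [v_1], [v_2], [v_3], [v_4], [v_5], [v_6]
  1-simplices (9): [v_0,v_4], [v_1,v_3], [v_1,v_4], [v_2,v_3], [v_2,v_5], [v_2,v_6], [v_3,v_6], [v_4,v_5], [v_5,v_6]
  2-simplices (2): [v_2,v_3,v_6], [v_2,v_5,v_6]

Hence C_0 ≅ Z^7, C_1 ≅ Z^9, C_2 ≅ Z^2.

The boundary map ∂_1: C_1 → C_0 sends each edge [p,q] (with p < q) to q − p.
The resulting 7×9 matrix has rank 6, and its Smith normal form has invariant factors (1,1,1,1,1,1).

∂_2: C_2 → C_1 sends each 2-simplex [p,q,r] to [q,r] − [p,r] + [p,q]. For instance
  ∂[v_2,v_5,v_6] = [v_5,v_6] − [v_2,v_6] + [v_2,v_5],
  ∂[v_2,v_3,v_6] = [v_3,v_6] − [v_2,v_6] + [v_2,v_3].
The 9×2 boundary matrix has rank 2 and Smith normal form diag(1,1).

From H_k ≅ ker(∂_k) / im(∂_{k+1}) we obtain:

  H_0: rank C_0 − rank ∂_1 = 7 − 6 = 1, and the invariant factors of ∂_1 are all 1, so H_0 = Z.
  H_1: rank ker ∂_1 − rank ∂_2 = (9 − 6) − 2 = 1, and the invariant factors of ∂_2 are all 1, so H_1 = Z.
  H_2: rank ker ∂_2 − rank ∂_3 = (2 − 2) − 0 = 0, and there is no ∂_3, so H_2 = 0.

H_0 ≅ Z,  H_1 ≅ Z,  H_2 = 0.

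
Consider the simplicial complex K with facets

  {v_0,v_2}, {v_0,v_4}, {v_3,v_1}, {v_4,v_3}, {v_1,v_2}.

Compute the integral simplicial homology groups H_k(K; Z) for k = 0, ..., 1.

H_0 = Z,  H_1 = Z.

Order the vertices as v_0 < v_1 < v_2 < v_3 < v_4. Listing each simplex with vertices in this order, K has dimension 1 with simplices:

  0-simplices (5): [v_0], [v_1], [v_2], [v_3], [v_4]
  1-simplices (5): [v_0,v_2], [v_0,v_4], [v_1,v_2], [v_1,v_3], [v_3,v_4]

so the chain groups are C_0 ≅ Z^5, C_1 ≅ Z^5.

Boundary ∂_1: C_1 → C_0 is given by ∂[p,q] = [q] − [p]. For instance
  ∂[v_0,v_2] = [v_2] − [v_0].
The resulting 5×5 matrix has rank 4, and its Smith normal form has invariant factors (1,1,1,1).

Reading off H_k = ker ∂_k / im ∂_{k+1}:

  H_0: rank C_0 − rank ∂_1 = 5 − 4 = 1, and the invariant factors of ∂_1 are all 1, so H_0 = Z.
  H_1: rank ker ∂_1 − rank ∂_2 = (5 − 4) − 0 = 1, and there is no ∂_2, so H_1 = Z.

As a check, the Euler characteristic is 5 − 5 = 0, which agrees with 1 − 1 = 0.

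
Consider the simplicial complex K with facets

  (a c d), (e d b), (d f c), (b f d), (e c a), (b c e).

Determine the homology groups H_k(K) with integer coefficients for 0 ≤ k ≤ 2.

H_0 ≅ Z,  H_1 ≅ Z,  H_2 = 0.

Fix the vertex order a < b < c < d < e < f and write every simplex with vertices in increasing order. Then dim K = 2 and the simplices of K are:

  0-simplices (6): a, b, c, d, e, f
  1-simplices (12): ac, ad, ae, bc, bd, be, bf, cd, ce, cf, de, df
  2-simplices (6): acd, ace, bce, bde, bdf, cdf

so the chain groups are C_0 ≅ Z^6, C_1 ≅ Z^12, C_2 ≅ Z^6.

Boundary ∂_1: C_1 → C_0 is given by ∂[p,q] = [q] − [p]. For instance
  ∂cd = d − c.
The resulting 6×12 matrix has rank 5, and its Smith normal form has invariant factors (1,1,1,1,1).

∂_2: C_2 → C_1 sends each 2-simplex [p,q,r] to [q,r] − [p,r] + [p,q]. For instance
  ∂bdf = df − bf + bd,
  ∂cdf = df − cf + cd.
As a 12×6 matrix over Z this has rank 6, with invariant factors (1,1,1,1,1,1).

From H_k ≅ ker(∂_k) / im(∂_{k+1}) we obtain:

  H_0: rank C_0 − rank ∂_1 = 6 − 5 = 1, and the invariant factors of ∂_1 are all 1, so H_0 = Z.
  H_1: rank ker ∂_1 − rank ∂_2 = (12 − 5) − 6 = 1, and the invariant factors of ∂_2 are all 1, so H_1 = Z.
  H_2: rank ker ∂_2 − rank ∂_3 = (6 − 6) − 0 = 0, and there is no ∂_3, so H_2 = 0.

(K is a triangulation of the cylinder S^1 x I.)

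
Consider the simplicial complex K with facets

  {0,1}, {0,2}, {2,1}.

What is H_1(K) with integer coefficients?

Order the vertices as 0 < 1 < 2. Listing each simplex with vertices in this order, K has dimension 1 with simplices:

  0-simplices (3): [0], [1], [2]
  1-simplices (3): [0,1], [0,2], [1,2]

Hence C_0 ≅ Z^3, C_1 ≅ Z^3.

∂_1: C_1 → C_0 maps an edge to its endpoints' difference, ∂[p,q] = q − p.
As a 3×3 matrix over Z this has rank 2, with invariant factors (1,1).

From H_k ≅ ker(∂_k) / im(∂_{k+1}) we obtain:

  H_1: rank ker ∂_1 − rank ∂_2 = (3 − 2) − 0 = 1, and there is no ∂_2, so H_1 = Z.

H_1 ≅ Z.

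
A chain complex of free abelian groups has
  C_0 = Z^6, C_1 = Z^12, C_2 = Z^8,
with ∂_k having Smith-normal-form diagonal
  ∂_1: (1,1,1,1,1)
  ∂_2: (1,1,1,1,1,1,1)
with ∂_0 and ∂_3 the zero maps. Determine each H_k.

H_0: b_0 = 6 − 0 − 5 = 1; torsion from ∂_1 factors > 1: none. So H_0 ≅ Z.
H_1: b_1 = 12 − 5 − 7 = 0; torsion from ∂_2 factors > 1: none. So H_1 ≅ 0.
H_2: b_2 = 8 − 7 − 0 = 1; torsion from ∂_3 factors > 1: none. So H_2 ≅ Z.

H_0 ≅ Z,  H_1 = 0,  H_2 ≅ Z.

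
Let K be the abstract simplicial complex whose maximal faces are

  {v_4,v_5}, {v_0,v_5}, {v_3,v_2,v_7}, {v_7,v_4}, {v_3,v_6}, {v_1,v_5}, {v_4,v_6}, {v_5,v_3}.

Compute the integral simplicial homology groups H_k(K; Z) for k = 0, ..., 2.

Order the vertices as v_0 < v_1 < v_2 < v_3 < v_4 < v_5 < v_6 < v_7. Listing each simplex with vertices in this order, K has dimension 2 with simplices:

  0-simplices (8): [v_0], [v_1], [v_2], [v_3], [v_4], [v_5], [v_6], [v_7]
  1-simplices (10): [v_0,v_5], [v_1,v_5], [v_2,v_3], [v_2,v_7], [v_3,v_5], [v_3,v_6], [v_3,v_7], [v_4,v_5], [v_4,v_6], [v_4,v_7]
  2-simplices (1): [v_2,v_3,v_7]

giving chain groups C_0 ≅ Z^8, C_1 ≅ Z^10, C_2 ≅ Z^1.

∂_1: C_1 → C_0 is given by ∂[p,q] = [q] − [p]. For instance
  ∂[v_0,v_5] = [v_5] − [v_0].
The resulting 8×10 matrix has rank 7, and its Smith normal form has invariant factors (1,1,1,1,1,1,1).

Boundary ∂_2: C_2 → C_1 sends each 2-simplex [p,q,r] to [q,r] − [p,r] + [p,q]. For instance
  ∂[v_2,v_3,v_7] = [v_3,v_7] − [v_2,v_7] + [v_2,v_3].
This gives a 10×1 integer matrix of rank 1; reducing to Smith normal form yields diagonal entries (1).

Computing H_k = (kernel of ∂_k) / (image of ∂_{k+1}):

  H_0: rank C_0 − rank ∂_1 = 8 − 7 = 1, and the invariant factors of ∂_1 are all 1, so H_0 ≅ Z.
  H_1: rank ker ∂_1 − rank ∂_2 = (10 − 7) − 1 = 2, and the invariant factors of ∂_2 are all 1, so H_1 ≅ Z^2.
  H_2: rank ker ∂_2 − rank ∂_3 = (1 − 1) − 0 = 0, and there is no ∂_3, so H_2 ≅ 0.

As a check, the Euler characteristic is 8 − 10 + 1 = -1, which agrees with 1 − 2 + 0 = -1.

H_0 = Z,  H_1 = Z^2,  H_2 = 0.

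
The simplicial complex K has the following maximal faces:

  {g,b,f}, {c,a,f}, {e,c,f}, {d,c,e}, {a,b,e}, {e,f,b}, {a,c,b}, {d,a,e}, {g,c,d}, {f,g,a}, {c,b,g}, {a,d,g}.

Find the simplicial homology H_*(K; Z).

H_0 ≅ Z,  H_1 ≅ Z_2,  H_2 = 0.

Fix the vertex order a < b < c < d < e < f < g and write every simplex with vertices in increasing order. Then dim K = 2 and the simplices of K are:

  0-simplices (7): a, b, c, d, e, f, g
  1-simplices (18): ab, ac, ad, ae, af, ag, bc, be, bf, bg, cd, ce, cf, cg, de, dg, ef, fg
  2-simplices (12): abc, abe, acf, ade, adg, afg, bcg, bef, bfg, cde, cdg, cef

giving chain groups C_0 ≅ Z^7, C_1 ≅ Z^18, C_2 ≅ Z^12.

∂_1: C_1 → C_0 maps an edge to its endpoints' difference, ∂[p,q] = q − p.
The resulting 7×18 matrix has rank 6, and its Smith normal form has invariant factors (1,1,1,1,1,1).

Boundary ∂_2: C_2 → C_1 acts by ∂[p,q,r] = [q,r] − [p,r] + [p,q]. For instance
  ∂abc = bc − ac + ab,
  ∂abe = be − ae + ab.
The 18×12 boundary matrix has rank 12 and Smith normal form diag(1,1,1,1,1,1,1,1,1,1,1,2).

Reading off H_k = ker ∂_k / im ∂_{k+1}:

  H_0: rank C_0 − rank ∂_1 = 7 − 6 = 1, and the invariant factors of ∂_1 are all 1, so H_0 = Z.
  H_1: rank ker ∂_1 − rank ∂_2 = (18 − 6) − 12 = 0, and ∂_2 has invariant factor 2 > 1, so H_1 = Z_2.
  H_2: rank ker ∂_2 − rank ∂_3 = (12 − 12) − 0 = 0, and there is no ∂_3, so H_2 = 0.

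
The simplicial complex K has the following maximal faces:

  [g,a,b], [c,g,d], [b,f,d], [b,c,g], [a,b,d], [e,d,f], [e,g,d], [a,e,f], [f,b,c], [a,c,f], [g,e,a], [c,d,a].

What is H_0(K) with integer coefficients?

H_0 ≅ Z.

K has 7 vertices, 18 edges, 12 triangles.
rank ∂_0 = 0, rank ∂_1 = 6 ⇒ b_0 = 7 − 0 − 6 = 1; all invariant factors of ∂_1 are 1 so no torsion. So H_0 ≅ Z.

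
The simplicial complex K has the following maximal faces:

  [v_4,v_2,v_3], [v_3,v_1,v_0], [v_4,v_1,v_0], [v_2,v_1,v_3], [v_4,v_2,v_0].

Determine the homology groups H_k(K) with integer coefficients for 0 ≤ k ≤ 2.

K has 5 vertices, 10 edges, 5 triangles.
rank ∂_0 = 0, rank ∂_1 = 4 ⇒ b_0 = 5 − 0 − 4 = 1; all invariant factors of ∂_1 are 1 so no torsion. So H_0 ≅ Z.
rank ∂_1 = 4, rank ∂_2 = 5 ⇒ b_1 = 10 − 4 − 5 = 1; all invariant factors of ∂_2 are 1 so no torsion. So H_1 ≅ Z.
rank ∂_2 = 5, rank ∂_3 = 0 ⇒ b_2 = 5 − 5 − 0 = 0. So H_2 ≅ 0.

H_0 ≅ Z,  H_1 ≅ Z,  H_2 = 0.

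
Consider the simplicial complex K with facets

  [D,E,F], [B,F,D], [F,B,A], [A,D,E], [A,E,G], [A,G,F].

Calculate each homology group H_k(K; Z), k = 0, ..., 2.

H_0 ≅ Z,  H_1 ≅ Z,  H_2 = 0.

We work with the vertex ordering A < B < D < E < F < G. The simplices of K, each written with vertices in increasing order, are:

  0-simplices (6): A, B, D, E, F, G
  1-simplices (12): AB, AD, AE, AF, AG, BD, BF, DE, DF, EF, EG, FG
  2-simplices (6): ABF, ADE, AEG, AFG, BDF, DEF

so the chain groups are C_0 ≅ Z^6, C_1 ≅ Z^12, C_2 ≅ Z^6.

Boundary ∂_1: C_1 → C_0 maps an edge to its endpoints' difference, ∂[p,q] = q − p.
As a 6×12 matrix over Z this has rank 5, with invariant factors (1,1,1,1,1).

Boundary ∂_2: C_2 → C_1 maps a triangle to the signed sum of its edges. For instance
  ∂DEF = EF − DF + DE,
  ∂AFG = FG − AG + AF.
The resulting 12×6 matrix has rank 6, and its Smith normal form has invariant factors (1,1,1,1,1,1).

Computing H_k = (kernel of ∂_k) / (image of ∂_{k+1}):

  H_0: rank C_0 − rank ∂_1 = 6 − 5 = 1, and the invariant factors of ∂_1 are all 1, so H_0 = Z.
  H_1: rank ker ∂_1 − rank ∂_2 = (12 − 5) − 6 = 1, and the invariant factors of ∂_2 are all 1, so H_1 = Z.
  H_2: rank ker ∂_2 − rank ∂_3 = (6 − 6) − 0 = 0, and there is no ∂_3, so H_2 = 0.

(K is a triangulation of the cylinder S^1 x I.)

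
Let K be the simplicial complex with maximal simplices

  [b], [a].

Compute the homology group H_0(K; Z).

H_0 ≅ Z^2.

Order the vertices as a < b. Listing each simplex with vertices in this order, K has dimension 0 with simplices:

  0-simplices (2): a, b

giving chain groups C_0 ≅ Z^2.

From H_k ≅ ker(∂_k) / im(∂_{k+1}) we obtain:

  H_0: rank C_0 − rank ∂_1 = 2 − 0 = 2, and there is no ∂_1, so H_0 = Z^2.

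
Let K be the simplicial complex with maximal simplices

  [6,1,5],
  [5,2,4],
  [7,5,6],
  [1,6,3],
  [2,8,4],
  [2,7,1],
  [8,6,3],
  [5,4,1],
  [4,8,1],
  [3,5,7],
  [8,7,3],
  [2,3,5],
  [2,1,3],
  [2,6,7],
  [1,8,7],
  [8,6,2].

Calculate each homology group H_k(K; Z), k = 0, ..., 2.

We work with the vertex ordering 1 < 2 < 3 < 4 < 5 < 6 < 7 < 8. The simplices of K, each written with vertices in increasing order, are:

  0-simplices (8): [1], [2], [3], [4], [5], [6], [7], [8]
  1-simplices (24): (24 of them)
  2-simplices (16): [1,2,3], [1,2,7], [1,3,6], [1,4,5], [1,4,8], [1,5,6], [1,7,8], [2,3,5], [2,4,5], [2,4,8], [2,6,7], [2,6,8], [3,5,7], [3,6,8], [3,7,8], [5,6,7]

Hence C_0 ≅ Z^8, C_1 ≅ Z^24, C_2 ≅ Z^16.

The boundary map ∂_1: C_1 → C_0 maps an edge to its endpoints' difference, ∂[p,q] = q − p. For instance
  ∂[2,3] = [3] − [2].
The resulting 8×24 matrix has rank 7, and its Smith normal form has invariant factors (1,1,1,1,1,1,1).

The boundary map ∂_2: C_2 → C_1 maps a triangle to the signed sum of its edges. For instance
  ∂[1,5,6] = [5,6] − [1,6] + [1,5],
  ∂[5,6,7] = [6,7] − [5,7] + [5,6].
This gives a 24×16 integer matrix of rank 15; reducing to Smith normal form yields diagonal entries (1,1,1,1,1,1,1,1,1,1,1,1,1,1,1).

Now H_k = ker ∂_k / im ∂_{k+1}, so:

  H_0: rank C_0 − rank ∂_1 = 8 − 7 = 1, and the invariant factors of ∂_1 are all 1, so H_0 = Z.
  H_1: rank ker ∂_1 − rank ∂_2 = (24 − 7) − 15 = 2, and the invariant factors of ∂_2 are all 1, so H_1 = Z^2.
  H_2: rank ker ∂_2 − rank ∂_3 = (16 − 15) − 0 = 1, and there is no ∂_3, so H_2 = Z.

As a check, the Euler characteristic is 8 − 24 + 16 = 0, which agrees with 1 − 2 + 1 = 0.

H_0 ≅ Z,  H_1 ≅ Z^2,  H_2 ≅ Z.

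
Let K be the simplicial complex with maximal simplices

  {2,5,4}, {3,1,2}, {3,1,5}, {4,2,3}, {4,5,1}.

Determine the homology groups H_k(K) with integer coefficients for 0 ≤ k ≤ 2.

H_0 = Z,  H_1 = Z,  H_2 = 0.

K has 5 vertices, 10 edges, 5 triangles.
rank ∂_0 = 0, rank ∂_1 = 4 ⇒ b_0 = 5 − 0 − 4 = 1; all invariant factors of ∂_1 are 1 so no torsion. So H_0 ≅ Z.
rank ∂_1 = 4, rank ∂_2 = 5 ⇒ b_1 = 10 − 4 − 5 = 1; all invariant factors of ∂_2 are 1 so no torsion. So H_1 ≅ Z.
rank ∂_2 = 5, rank ∂_3 = 0 ⇒ b_2 = 5 − 5 − 0 = 0. So H_2 ≅ 0.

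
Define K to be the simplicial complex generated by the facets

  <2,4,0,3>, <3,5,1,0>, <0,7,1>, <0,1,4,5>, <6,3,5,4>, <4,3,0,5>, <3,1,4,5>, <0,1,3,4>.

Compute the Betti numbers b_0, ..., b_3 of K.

b_0 = 1, b_1 = 0, b_2 = 0, b_3 = 1.

We work with the vertex ordering 0 < 1 < 2 < 3 < 4 < 5 < 6 < 7. The simplices of K, each written with vertices in increasing order, are:

  0-simplices (8): [0], [1], [2], [3], [4], [5], [6], [7]
  1-simplices (18): [0,1], [0,2], [0,3], [0,4], [0,5], [0,7], [1,3], [1,4], [1,5], [1,7], [2,3], [2,4], [3,4], [3,5], [3,6], [4,5], [4,6], [5,6]
  2-simplices (17): [0,1,3], [0,1,4], [0,1,5], [0,1,7], [0,2,3], [0,2,4], [0,3,4], [0,3,5], [0,4,5], [1,3,4], [1,3,5], [1,4,5], [2,3,4], [3,4,5], [3,4,6], [3,5,6], [4,5,6]
  3-simplices (7): [0,1,3,4], [0,1,3,5], [0,1,4,5], [0,2,3,4], [0,3,4,5], [1,3,4,5], [3,4,5,6]

Hence C_0 ≅ Z^8, C_1 ≅ Z^18, C_2 ≅ Z^17, C_3 ≅ Z^7.

The boundary map ∂_1: C_1 → C_0 is given by ∂[p,q] = [q] − [p].
The resulting 8×18 matrix has rank 7, and its Smith normal form has invariant factors (1,1,1,1,1,1,1).

Boundary ∂_2: C_2 → C_1 sends each 2-simplex [p,q,r] to [q,r] − [p,r] + [p,q]. For instance
  ∂[0,1,3] = [1,3] − [0,3] + [0,1],
  ∂[3,4,6] = [4,6] − [3,6] + [3,4].
The 18×17 boundary matrix has rank 11 and Smith normal form diag(1,1,1,1,1,1,1,1,1,1,1).

The boundary map ∂_3: C_3 → C_2 sends each 3-simplex σ to the alternating sum Σ_i (−1)^i (σ with its i-th vertex removed). For instance
  ∂[3,4,5,6] = [4,5,6] − [3,5,6] + [3,4,6] − [3,4,5],
  ∂[1,3,4,5] = [3,4,5] − [1,4,5] + [1,3,5] − [1,3,4].
The 17×7 boundary matrix has rank 6 and Smith normal form diag(1,1,1,1,1,1).

Reading off H_k = ker ∂_k / im ∂_{k+1}:

  H_0: rank C_0 − rank ∂_1 = 8 − 7 = 1, and the invariant factors of ∂_1 are all 1, so H_0 ≅ Z.
  H_1: rank ker ∂_1 − rank ∂_2 = (18 − 7) − 11 = 0, and the invariant factors of ∂_2 are all 1, so H_1 ≅ 0.
  H_2: rank ker ∂_2 − rank ∂_3 = (17 − 11) − 6 = 0, and the invariant factors of ∂_3 are all 1, so H_2 ≅ 0.
  H_3: rank ker ∂_3 − rank ∂_4 = (7 − 6) − 0 = 1, and there is no ∂_4, so H_3 ≅ Z.

As a check, the Euler characteristic is 8 − 18 + 17 − 7 = 0, which agrees with 1 − 0 + 0 − 1 = 0.

Hence the Betti numbers are b_0 = 1, b_1 = 0, b_2 = 0, b_3 = 1.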